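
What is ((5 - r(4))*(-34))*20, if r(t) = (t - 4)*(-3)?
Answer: -3400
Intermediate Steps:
r(t) = 12 - 3*t (r(t) = (-4 + t)*(-3) = 12 - 3*t)
((5 - r(4))*(-34))*20 = ((5 - (12 - 3*4))*(-34))*20 = ((5 - (12 - 12))*(-34))*20 = ((5 - 1*0)*(-34))*20 = ((5 + 0)*(-34))*20 = (5*(-34))*20 = -170*20 = -3400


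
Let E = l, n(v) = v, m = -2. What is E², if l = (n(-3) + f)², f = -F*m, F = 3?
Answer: 81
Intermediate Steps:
f = 6 (f = -3*(-2) = -1*(-6) = 6)
l = 9 (l = (-3 + 6)² = 3² = 9)
E = 9
E² = 9² = 81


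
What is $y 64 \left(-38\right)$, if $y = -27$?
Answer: $65664$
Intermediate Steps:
$y 64 \left(-38\right) = \left(-27\right) 64 \left(-38\right) = \left(-1728\right) \left(-38\right) = 65664$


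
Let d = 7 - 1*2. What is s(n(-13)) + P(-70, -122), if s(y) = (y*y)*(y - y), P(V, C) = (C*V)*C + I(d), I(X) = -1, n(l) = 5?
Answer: -1041881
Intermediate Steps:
d = 5 (d = 7 - 2 = 5)
P(V, C) = -1 + V*C**2 (P(V, C) = (C*V)*C - 1 = V*C**2 - 1 = -1 + V*C**2)
s(y) = 0 (s(y) = y**2*0 = 0)
s(n(-13)) + P(-70, -122) = 0 + (-1 - 70*(-122)**2) = 0 + (-1 - 70*14884) = 0 + (-1 - 1041880) = 0 - 1041881 = -1041881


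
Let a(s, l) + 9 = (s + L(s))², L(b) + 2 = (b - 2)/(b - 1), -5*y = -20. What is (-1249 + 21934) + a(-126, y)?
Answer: 593595588/16129 ≈ 36803.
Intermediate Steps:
y = 4 (y = -⅕*(-20) = 4)
L(b) = -2 + (-2 + b)/(-1 + b) (L(b) = -2 + (b - 2)/(b - 1) = -2 + (-2 + b)/(-1 + b))
a(s, l) = -9 + (s - s/(-1 + s))²
(-1249 + 21934) + a(-126, y) = (-1249 + 21934) + (-9 + (-126)²*(-2 - 126)²/(-1 - 126)²) = 20685 + (-9 + 15876*(-128)²/(-127)²) = 20685 + (-9 + 15876*(1/16129)*16384) = 20685 + (-9 + 260112384/16129) = 20685 + 259967223/16129 = 593595588/16129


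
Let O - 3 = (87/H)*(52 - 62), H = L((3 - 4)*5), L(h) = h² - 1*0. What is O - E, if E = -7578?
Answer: 37731/5 ≈ 7546.2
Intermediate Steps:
L(h) = h² (L(h) = h² + 0 = h²)
H = 25 (H = ((3 - 4)*5)² = (-1*5)² = (-5)² = 25)
O = -159/5 (O = 3 + (87/25)*(52 - 62) = 3 + (87*(1/25))*(-10) = 3 + (87/25)*(-10) = 3 - 174/5 = -159/5 ≈ -31.800)
O - E = -159/5 - 1*(-7578) = -159/5 + 7578 = 37731/5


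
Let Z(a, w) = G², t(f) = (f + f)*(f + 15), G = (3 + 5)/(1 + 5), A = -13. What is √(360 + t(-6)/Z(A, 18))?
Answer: 3*√133/2 ≈ 17.299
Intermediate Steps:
G = 4/3 (G = 8/6 = 8*(⅙) = 4/3 ≈ 1.3333)
t(f) = 2*f*(15 + f) (t(f) = (2*f)*(15 + f) = 2*f*(15 + f))
Z(a, w) = 16/9 (Z(a, w) = (4/3)² = 16/9)
√(360 + t(-6)/Z(A, 18)) = √(360 + (2*(-6)*(15 - 6))/(16/9)) = √(360 + (2*(-6)*9)*(9/16)) = √(360 - 108*9/16) = √(360 - 243/4) = √(1197/4) = 3*√133/2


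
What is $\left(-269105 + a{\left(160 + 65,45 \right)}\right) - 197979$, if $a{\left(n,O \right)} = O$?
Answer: $-467039$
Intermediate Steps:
$\left(-269105 + a{\left(160 + 65,45 \right)}\right) - 197979 = \left(-269105 + 45\right) - 197979 = -269060 - 197979 = -467039$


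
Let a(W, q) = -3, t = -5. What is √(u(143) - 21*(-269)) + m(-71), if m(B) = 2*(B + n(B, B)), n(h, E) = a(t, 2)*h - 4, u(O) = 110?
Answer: 276 + √5759 ≈ 351.89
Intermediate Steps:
n(h, E) = -4 - 3*h (n(h, E) = -3*h - 4 = -4 - 3*h)
m(B) = -8 - 4*B (m(B) = 2*(B + (-4 - 3*B)) = 2*(-4 - 2*B) = -8 - 4*B)
√(u(143) - 21*(-269)) + m(-71) = √(110 - 21*(-269)) + (-8 - 4*(-71)) = √(110 + 5649) + (-8 + 284) = √5759 + 276 = 276 + √5759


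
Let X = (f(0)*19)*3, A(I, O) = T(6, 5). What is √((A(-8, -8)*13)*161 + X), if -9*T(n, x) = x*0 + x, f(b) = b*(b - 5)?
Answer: I*√10465/3 ≈ 34.1*I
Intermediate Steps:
f(b) = b*(-5 + b)
T(n, x) = -x/9 (T(n, x) = -(x*0 + x)/9 = -(0 + x)/9 = -x/9)
A(I, O) = -5/9 (A(I, O) = -⅑*5 = -5/9)
X = 0 (X = ((0*(-5 + 0))*19)*3 = ((0*(-5))*19)*3 = (0*19)*3 = 0*3 = 0)
√((A(-8, -8)*13)*161 + X) = √(-5/9*13*161 + 0) = √(-65/9*161 + 0) = √(-10465/9 + 0) = √(-10465/9) = I*√10465/3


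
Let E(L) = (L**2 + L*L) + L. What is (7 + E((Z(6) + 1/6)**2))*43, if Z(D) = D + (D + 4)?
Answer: 3814236697/648 ≈ 5.8862e+6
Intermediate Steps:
Z(D) = 4 + 2*D (Z(D) = D + (4 + D) = 4 + 2*D)
E(L) = L + 2*L**2 (E(L) = (L**2 + L**2) + L = 2*L**2 + L = L + 2*L**2)
(7 + E((Z(6) + 1/6)**2))*43 = (7 + ((4 + 2*6) + 1/6)**2*(1 + 2*((4 + 2*6) + 1/6)**2))*43 = (7 + ((4 + 12) + 1/6)**2*(1 + 2*((4 + 12) + 1/6)**2))*43 = (7 + (16 + 1/6)**2*(1 + 2*(16 + 1/6)**2))*43 = (7 + (97/6)**2*(1 + 2*(97/6)**2))*43 = (7 + 9409*(1 + 2*(9409/36))/36)*43 = (7 + 9409*(1 + 9409/18)/36)*43 = (7 + (9409/36)*(9427/18))*43 = (7 + 88698643/648)*43 = (88703179/648)*43 = 3814236697/648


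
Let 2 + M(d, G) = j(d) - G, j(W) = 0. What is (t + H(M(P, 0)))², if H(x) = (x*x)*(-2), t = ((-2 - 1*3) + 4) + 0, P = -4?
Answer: 81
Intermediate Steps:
M(d, G) = -2 - G (M(d, G) = -2 + (0 - G) = -2 - G)
t = -1 (t = ((-2 - 3) + 4) + 0 = (-5 + 4) + 0 = -1 + 0 = -1)
H(x) = -2*x² (H(x) = x²*(-2) = -2*x²)
(t + H(M(P, 0)))² = (-1 - 2*(-2 - 1*0)²)² = (-1 - 2*(-2 + 0)²)² = (-1 - 2*(-2)²)² = (-1 - 2*4)² = (-1 - 8)² = (-9)² = 81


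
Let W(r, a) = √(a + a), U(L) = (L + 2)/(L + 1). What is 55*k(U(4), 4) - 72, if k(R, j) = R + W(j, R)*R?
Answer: -6 + 132*√15/5 ≈ 96.247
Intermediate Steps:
U(L) = (2 + L)/(1 + L)
W(r, a) = √2*√a (W(r, a) = √(2*a) = √2*√a)
k(R, j) = R + √2*R^(3/2) (k(R, j) = R + (√2*√R)*R = R + √2*R^(3/2))
55*k(U(4), 4) - 72 = 55*((2 + 4)/(1 + 4) + √2*((2 + 4)/(1 + 4))^(3/2)) - 72 = 55*(6/5 + √2*(6/5)^(3/2)) - 72 = 55*(6/5 + √2*(6*√30/25)) - 72 = 55*(6/5 + 12*√15/25) - 72 = (66 + 132*√15/5) - 72 = -6 + 132*√15/5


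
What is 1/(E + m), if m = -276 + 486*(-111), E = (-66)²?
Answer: -1/49866 ≈ -2.0054e-5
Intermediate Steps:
E = 4356
m = -54222 (m = -276 - 53946 = -54222)
1/(E + m) = 1/(4356 - 54222) = 1/(-49866) = -1/49866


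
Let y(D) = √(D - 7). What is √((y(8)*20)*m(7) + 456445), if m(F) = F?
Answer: √456585 ≈ 675.71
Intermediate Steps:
y(D) = √(-7 + D)
√((y(8)*20)*m(7) + 456445) = √((√(-7 + 8)*20)*7 + 456445) = √((√1*20)*7 + 456445) = √((1*20)*7 + 456445) = √(20*7 + 456445) = √(140 + 456445) = √456585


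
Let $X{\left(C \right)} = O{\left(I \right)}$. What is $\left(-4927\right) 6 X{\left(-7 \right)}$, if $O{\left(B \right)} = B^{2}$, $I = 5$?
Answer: $-739050$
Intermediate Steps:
$X{\left(C \right)} = 25$ ($X{\left(C \right)} = 5^{2} = 25$)
$\left(-4927\right) 6 X{\left(-7 \right)} = \left(-4927\right) 6 \cdot 25 = \left(-29562\right) 25 = -739050$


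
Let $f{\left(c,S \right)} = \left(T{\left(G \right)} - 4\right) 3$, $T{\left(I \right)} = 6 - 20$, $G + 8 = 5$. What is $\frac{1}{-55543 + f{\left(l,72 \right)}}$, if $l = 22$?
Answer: $- \frac{1}{55597} \approx -1.7987 \cdot 10^{-5}$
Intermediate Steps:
$G = -3$ ($G = -8 + 5 = -3$)
$T{\left(I \right)} = -14$ ($T{\left(I \right)} = 6 - 20 = -14$)
$f{\left(c,S \right)} = -54$ ($f{\left(c,S \right)} = \left(-14 - 4\right) 3 = \left(-18\right) 3 = -54$)
$\frac{1}{-55543 + f{\left(l,72 \right)}} = \frac{1}{-55543 - 54} = \frac{1}{-55597} = - \frac{1}{55597}$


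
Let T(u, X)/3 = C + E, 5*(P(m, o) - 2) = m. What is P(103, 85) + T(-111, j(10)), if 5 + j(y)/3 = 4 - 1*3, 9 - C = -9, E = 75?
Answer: 1508/5 ≈ 301.60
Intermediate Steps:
C = 18 (C = 9 - 1*(-9) = 9 + 9 = 18)
P(m, o) = 2 + m/5
j(y) = -12 (j(y) = -15 + 3*(4 - 1*3) = -15 + 3*(4 - 3) = -15 + 3*1 = -15 + 3 = -12)
T(u, X) = 279 (T(u, X) = 3*(18 + 75) = 3*93 = 279)
P(103, 85) + T(-111, j(10)) = (2 + (1/5)*103) + 279 = (2 + 103/5) + 279 = 113/5 + 279 = 1508/5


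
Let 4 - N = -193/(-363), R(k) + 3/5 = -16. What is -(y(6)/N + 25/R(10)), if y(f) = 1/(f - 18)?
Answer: 639543/417988 ≈ 1.5301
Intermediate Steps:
R(k) = -83/5 (R(k) = -3/5 - 16 = -83/5)
y(f) = 1/(-18 + f)
N = 1259/363 (N = 4 - (-193)/(-363) = 4 - (-193)*(-1)/363 = 4 - 1*193/363 = 4 - 193/363 = 1259/363 ≈ 3.4683)
-(y(6)/N + 25/R(10)) = -(1/((-18 + 6)*(1259/363)) + 25/(-83/5)) = -((363/1259)/(-12) + 25*(-5/83)) = -(-1/12*363/1259 - 125/83) = -(-121/5036 - 125/83) = -1*(-639543/417988) = 639543/417988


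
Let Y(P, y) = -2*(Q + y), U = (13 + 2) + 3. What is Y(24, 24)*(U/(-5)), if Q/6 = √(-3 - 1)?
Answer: 864/5 + 432*I/5 ≈ 172.8 + 86.4*I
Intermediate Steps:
Q = 12*I (Q = 6*√(-3 - 1) = 6*√(-4) = 6*(2*I) = 12*I ≈ 12.0*I)
U = 18 (U = 15 + 3 = 18)
Y(P, y) = -24*I - 2*y (Y(P, y) = -2*(12*I + y) = -2*(y + 12*I) = -24*I - 2*y)
Y(24, 24)*(U/(-5)) = (-24*I - 2*24)*(18/(-5)) = (-24*I - 48)*(18*(-⅕)) = (-48 - 24*I)*(-18/5) = 864/5 + 432*I/5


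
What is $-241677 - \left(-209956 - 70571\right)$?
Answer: $38850$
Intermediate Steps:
$-241677 - \left(-209956 - 70571\right) = -241677 - -280527 = -241677 + 280527 = 38850$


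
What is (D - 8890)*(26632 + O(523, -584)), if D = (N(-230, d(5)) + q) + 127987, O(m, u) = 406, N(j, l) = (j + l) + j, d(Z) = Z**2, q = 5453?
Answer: 3355821370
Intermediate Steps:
N(j, l) = l + 2*j
D = 133005 (D = ((5**2 + 2*(-230)) + 5453) + 127987 = ((25 - 460) + 5453) + 127987 = (-435 + 5453) + 127987 = 5018 + 127987 = 133005)
(D - 8890)*(26632 + O(523, -584)) = (133005 - 8890)*(26632 + 406) = 124115*27038 = 3355821370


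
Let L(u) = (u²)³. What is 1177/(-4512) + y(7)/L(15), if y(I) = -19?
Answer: -4468950451/17131500000 ≈ -0.26086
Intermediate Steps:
L(u) = u⁶
1177/(-4512) + y(7)/L(15) = 1177/(-4512) - 19/(15⁶) = 1177*(-1/4512) - 19/11390625 = -1177/4512 - 19*1/11390625 = -1177/4512 - 19/11390625 = -4468950451/17131500000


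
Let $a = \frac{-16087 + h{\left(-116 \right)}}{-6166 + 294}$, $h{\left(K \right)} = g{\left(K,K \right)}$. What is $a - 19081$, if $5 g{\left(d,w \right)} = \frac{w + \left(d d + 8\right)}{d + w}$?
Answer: $- \frac{32487984713}{1702880} \approx -19078.0$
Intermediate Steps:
$g{\left(d,w \right)} = \frac{8 + w + d^{2}}{5 \left(d + w\right)}$ ($g{\left(d,w \right)} = \frac{\left(w + \left(d d + 8\right)\right) \frac{1}{d + w}}{5} = \frac{\left(w + \left(d^{2} + 8\right)\right) \frac{1}{d + w}}{5} = \frac{\left(w + \left(8 + d^{2}\right)\right) \frac{1}{d + w}}{5} = \frac{\left(8 + w + d^{2}\right) \frac{1}{d + w}}{5} = \frac{\frac{1}{d + w} \left(8 + w + d^{2}\right)}{5} = \frac{8 + w + d^{2}}{5 \left(d + w\right)}$)
$h{\left(K \right)} = \frac{8 + K + K^{2}}{10 K}$ ($h{\left(K \right)} = \frac{8 + K + K^{2}}{5 \left(K + K\right)} = \frac{8 + K + K^{2}}{5 \cdot 2 K} = \frac{\frac{1}{2 K} \left(8 + K + K^{2}\right)}{5} = \frac{8 + K + K^{2}}{10 K}$)
$a = \frac{4668567}{1702880}$ ($a = \frac{-16087 + \frac{8 - 116 + \left(-116\right)^{2}}{10 \left(-116\right)}}{-6166 + 294} = \frac{-16087 + \frac{1}{10} \left(- \frac{1}{116}\right) \left(8 - 116 + 13456\right)}{-5872} = \left(-16087 + \frac{1}{10} \left(- \frac{1}{116}\right) 13348\right) \left(- \frac{1}{5872}\right) = \left(-16087 - \frac{3337}{290}\right) \left(- \frac{1}{5872}\right) = \left(- \frac{4668567}{290}\right) \left(- \frac{1}{5872}\right) = \frac{4668567}{1702880} \approx 2.7416$)
$a - 19081 = \frac{4668567}{1702880} - 19081 = - \frac{32487984713}{1702880}$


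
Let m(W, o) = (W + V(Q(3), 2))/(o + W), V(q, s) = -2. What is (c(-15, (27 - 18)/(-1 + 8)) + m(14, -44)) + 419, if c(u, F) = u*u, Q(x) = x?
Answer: 3218/5 ≈ 643.60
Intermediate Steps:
c(u, F) = u**2
m(W, o) = (-2 + W)/(W + o) (m(W, o) = (W - 2)/(o + W) = (-2 + W)/(W + o))
(c(-15, (27 - 18)/(-1 + 8)) + m(14, -44)) + 419 = ((-15)**2 + (-2 + 14)/(14 - 44)) + 419 = (225 + 12/(-30)) + 419 = (225 - 1/30*12) + 419 = (225 - 2/5) + 419 = 1123/5 + 419 = 3218/5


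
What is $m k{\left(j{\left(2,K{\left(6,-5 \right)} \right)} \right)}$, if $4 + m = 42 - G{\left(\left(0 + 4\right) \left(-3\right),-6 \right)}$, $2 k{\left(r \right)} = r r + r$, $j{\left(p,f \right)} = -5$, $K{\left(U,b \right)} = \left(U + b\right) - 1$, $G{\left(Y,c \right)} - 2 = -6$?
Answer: $420$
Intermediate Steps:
$G{\left(Y,c \right)} = -4$ ($G{\left(Y,c \right)} = 2 - 6 = -4$)
$K{\left(U,b \right)} = -1 + U + b$
$k{\left(r \right)} = \frac{r}{2} + \frac{r^{2}}{2}$ ($k{\left(r \right)} = \frac{r r + r}{2} = \frac{r^{2} + r}{2} = \frac{r + r^{2}}{2} = \frac{r}{2} + \frac{r^{2}}{2}$)
$m = 42$ ($m = -4 + \left(42 - -4\right) = -4 + \left(42 + 4\right) = -4 + 46 = 42$)
$m k{\left(j{\left(2,K{\left(6,-5 \right)} \right)} \right)} = 42 \cdot \frac{1}{2} \left(-5\right) \left(1 - 5\right) = 42 \cdot \frac{1}{2} \left(-5\right) \left(-4\right) = 42 \cdot 10 = 420$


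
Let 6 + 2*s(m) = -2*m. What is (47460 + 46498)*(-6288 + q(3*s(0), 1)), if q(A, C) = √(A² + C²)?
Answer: -590807904 + 93958*√82 ≈ -5.8996e+8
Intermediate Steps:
s(m) = -3 - m (s(m) = -3 + (-2*m)/2 = -3 - m)
(47460 + 46498)*(-6288 + q(3*s(0), 1)) = (47460 + 46498)*(-6288 + √((3*(-3 - 1*0))² + 1²)) = 93958*(-6288 + √((3*(-3 + 0))² + 1)) = 93958*(-6288 + √((3*(-3))² + 1)) = 93958*(-6288 + √((-9)² + 1)) = 93958*(-6288 + √(81 + 1)) = 93958*(-6288 + √82) = -590807904 + 93958*√82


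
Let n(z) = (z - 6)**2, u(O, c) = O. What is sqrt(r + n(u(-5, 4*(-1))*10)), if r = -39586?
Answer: 135*I*sqrt(2) ≈ 190.92*I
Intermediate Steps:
n(z) = (-6 + z)**2
sqrt(r + n(u(-5, 4*(-1))*10)) = sqrt(-39586 + (-6 - 5*10)**2) = sqrt(-39586 + (-6 - 50)**2) = sqrt(-39586 + (-56)**2) = sqrt(-39586 + 3136) = sqrt(-36450) = 135*I*sqrt(2)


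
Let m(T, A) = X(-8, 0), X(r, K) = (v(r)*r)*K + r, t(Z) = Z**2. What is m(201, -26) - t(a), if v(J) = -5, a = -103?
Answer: -10617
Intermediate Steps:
X(r, K) = r - 5*K*r (X(r, K) = (-5*r)*K + r = -5*K*r + r = r - 5*K*r)
m(T, A) = -8 (m(T, A) = -8*(1 - 5*0) = -8*(1 + 0) = -8*1 = -8)
m(201, -26) - t(a) = -8 - 1*(-103)**2 = -8 - 1*10609 = -8 - 10609 = -10617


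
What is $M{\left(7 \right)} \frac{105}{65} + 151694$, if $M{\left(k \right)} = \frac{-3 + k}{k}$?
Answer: $\frac{1972034}{13} \approx 1.517 \cdot 10^{5}$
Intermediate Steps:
$M{\left(k \right)} = \frac{-3 + k}{k}$
$M{\left(7 \right)} \frac{105}{65} + 151694 = \frac{-3 + 7}{7} \cdot \frac{105}{65} + 151694 = \frac{1}{7} \cdot 4 \cdot 105 \cdot \frac{1}{65} + 151694 = \frac{4}{7} \cdot \frac{21}{13} + 151694 = \frac{12}{13} + 151694 = \frac{1972034}{13}$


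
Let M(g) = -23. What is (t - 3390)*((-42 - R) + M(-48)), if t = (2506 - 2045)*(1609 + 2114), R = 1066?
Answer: -1937304603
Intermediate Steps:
t = 1716303 (t = 461*3723 = 1716303)
(t - 3390)*((-42 - R) + M(-48)) = (1716303 - 3390)*((-42 - 1*1066) - 23) = 1712913*((-42 - 1066) - 23) = 1712913*(-1108 - 23) = 1712913*(-1131) = -1937304603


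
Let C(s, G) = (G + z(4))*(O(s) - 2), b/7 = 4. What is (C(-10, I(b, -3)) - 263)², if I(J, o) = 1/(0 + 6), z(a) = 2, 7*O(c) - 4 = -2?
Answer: 3485689/49 ≈ 71137.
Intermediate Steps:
b = 28 (b = 7*4 = 28)
O(c) = 2/7 (O(c) = 4/7 + (⅐)*(-2) = 4/7 - 2/7 = 2/7)
I(J, o) = ⅙ (I(J, o) = 1/6 = ⅙)
C(s, G) = -24/7 - 12*G/7 (C(s, G) = (G + 2)*(2/7 - 2) = (2 + G)*(-12/7) = -24/7 - 12*G/7)
(C(-10, I(b, -3)) - 263)² = ((-24/7 - 12/7*⅙) - 263)² = ((-24/7 - 2/7) - 263)² = (-26/7 - 263)² = (-1867/7)² = 3485689/49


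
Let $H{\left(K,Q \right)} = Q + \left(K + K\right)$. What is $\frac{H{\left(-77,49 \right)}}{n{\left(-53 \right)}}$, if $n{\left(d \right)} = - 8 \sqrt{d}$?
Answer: $- \frac{105 i \sqrt{53}}{424} \approx - 1.8029 i$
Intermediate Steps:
$H{\left(K,Q \right)} = Q + 2 K$
$\frac{H{\left(-77,49 \right)}}{n{\left(-53 \right)}} = \frac{49 + 2 \left(-77\right)}{\left(-8\right) \sqrt{-53}} = \frac{49 - 154}{\left(-8\right) i \sqrt{53}} = - \frac{105}{\left(-8\right) i \sqrt{53}} = - 105 \frac{i \sqrt{53}}{424} = - \frac{105 i \sqrt{53}}{424}$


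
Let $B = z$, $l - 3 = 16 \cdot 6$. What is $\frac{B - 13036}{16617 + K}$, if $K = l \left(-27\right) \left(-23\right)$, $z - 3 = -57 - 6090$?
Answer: $- \frac{4795}{19524} \approx -0.2456$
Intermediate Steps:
$l = 99$ ($l = 3 + 16 \cdot 6 = 3 + 96 = 99$)
$z = -6144$ ($z = 3 - 6147 = -6144$)
$B = -6144$
$K = 61479$ ($K = 99 \left(-27\right) \left(-23\right) = \left(-2673\right) \left(-23\right) = 61479$)
$\frac{B - 13036}{16617 + K} = \frac{-6144 - 13036}{16617 + 61479} = - \frac{19180}{78096} = \left(-19180\right) \frac{1}{78096} = - \frac{4795}{19524}$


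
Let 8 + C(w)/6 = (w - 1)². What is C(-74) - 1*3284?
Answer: 30418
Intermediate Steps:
C(w) = -48 + 6*(-1 + w)² (C(w) = -48 + 6*(w - 1)² = -48 + 6*(-1 + w)²)
C(-74) - 1*3284 = (-48 + 6*(-1 - 74)²) - 1*3284 = (-48 + 6*(-75)²) - 3284 = (-48 + 6*5625) - 3284 = (-48 + 33750) - 3284 = 33702 - 3284 = 30418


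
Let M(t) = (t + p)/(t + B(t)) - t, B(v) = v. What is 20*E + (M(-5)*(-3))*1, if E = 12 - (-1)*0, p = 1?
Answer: 1119/5 ≈ 223.80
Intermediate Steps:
E = 12 (E = 12 - 1*0 = 12 + 0 = 12)
M(t) = -t + (1 + t)/(2*t) (M(t) = (t + 1)/(t + t) - t = (1 + t)/((2*t)) - t = (1 + t)*(1/(2*t)) - t = (1 + t)/(2*t) - t = -t + (1 + t)/(2*t))
20*E + (M(-5)*(-3))*1 = 20*12 + ((1/2 + (1/2)/(-5) - 1*(-5))*(-3))*1 = 240 + ((1/2 + (1/2)*(-1/5) + 5)*(-3))*1 = 240 + ((1/2 - 1/10 + 5)*(-3))*1 = 240 + ((27/5)*(-3))*1 = 240 - 81/5*1 = 240 - 81/5 = 1119/5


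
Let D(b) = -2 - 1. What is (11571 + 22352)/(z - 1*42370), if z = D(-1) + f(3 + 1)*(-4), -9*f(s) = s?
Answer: -305307/381341 ≈ -0.80061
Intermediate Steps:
f(s) = -s/9
D(b) = -3
z = -11/9 (z = -3 - (3 + 1)/9*(-4) = -3 - ⅑*4*(-4) = -3 - 4/9*(-4) = -3 + 16/9 = -11/9 ≈ -1.2222)
(11571 + 22352)/(z - 1*42370) = (11571 + 22352)/(-11/9 - 1*42370) = 33923/(-11/9 - 42370) = 33923/(-381341/9) = 33923*(-9/381341) = -305307/381341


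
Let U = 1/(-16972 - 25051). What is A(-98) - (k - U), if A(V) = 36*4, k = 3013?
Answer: -120563988/42023 ≈ -2869.0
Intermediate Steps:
U = -1/42023 (U = 1/(-42023) = -1/42023 ≈ -2.3796e-5)
A(V) = 144
A(-98) - (k - U) = 144 - (3013 - 1*(-1/42023)) = 144 - (3013 + 1/42023) = 144 - 1*126615300/42023 = 144 - 126615300/42023 = -120563988/42023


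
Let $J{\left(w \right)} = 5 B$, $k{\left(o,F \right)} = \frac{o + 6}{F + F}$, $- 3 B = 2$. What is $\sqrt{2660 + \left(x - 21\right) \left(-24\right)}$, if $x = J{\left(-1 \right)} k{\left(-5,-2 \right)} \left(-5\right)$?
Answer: $8 \sqrt{51} \approx 57.131$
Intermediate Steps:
$B = - \frac{2}{3}$ ($B = \left(- \frac{1}{3}\right) 2 = - \frac{2}{3} \approx -0.66667$)
$k{\left(o,F \right)} = \frac{6 + o}{2 F}$
$J{\left(w \right)} = - \frac{10}{3}$ ($J{\left(w \right)} = 5 \left(- \frac{2}{3}\right) = - \frac{10}{3}$)
$x = - \frac{25}{6}$ ($x = - \frac{10 \frac{6 - 5}{2 \left(-2\right)}}{3} \left(-5\right) = - \frac{10 \cdot \frac{1}{2} \left(- \frac{1}{2}\right) 1}{3} \left(-5\right) = \left(- \frac{10}{3}\right) \left(- \frac{1}{4}\right) \left(-5\right) = \frac{5}{6} \left(-5\right) = - \frac{25}{6} \approx -4.1667$)
$\sqrt{2660 + \left(x - 21\right) \left(-24\right)} = \sqrt{2660 + \left(- \frac{25}{6} - 21\right) \left(-24\right)} = \sqrt{2660 - -604} = \sqrt{2660 + 604} = \sqrt{3264} = 8 \sqrt{51}$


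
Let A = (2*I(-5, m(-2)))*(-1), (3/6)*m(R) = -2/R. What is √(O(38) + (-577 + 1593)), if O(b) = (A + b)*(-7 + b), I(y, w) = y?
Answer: 2*√626 ≈ 50.040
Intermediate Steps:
m(R) = -4/R (m(R) = 2*(-2/R) = -4/R)
A = 10 (A = (2*(-5))*(-1) = -10*(-1) = 10)
O(b) = (-7 + b)*(10 + b) (O(b) = (10 + b)*(-7 + b) = (-7 + b)*(10 + b))
√(O(38) + (-577 + 1593)) = √((-70 + 38² + 3*38) + (-577 + 1593)) = √((-70 + 1444 + 114) + 1016) = √(1488 + 1016) = √2504 = 2*√626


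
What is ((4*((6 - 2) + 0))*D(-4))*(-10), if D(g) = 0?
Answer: 0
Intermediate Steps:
((4*((6 - 2) + 0))*D(-4))*(-10) = ((4*((6 - 2) + 0))*0)*(-10) = ((4*(4 + 0))*0)*(-10) = ((4*4)*0)*(-10) = (16*0)*(-10) = 0*(-10) = 0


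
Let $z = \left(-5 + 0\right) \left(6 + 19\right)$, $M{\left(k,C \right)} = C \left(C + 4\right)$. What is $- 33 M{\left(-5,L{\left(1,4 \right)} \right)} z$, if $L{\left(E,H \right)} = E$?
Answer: $20625$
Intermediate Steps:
$M{\left(k,C \right)} = C \left(4 + C\right)$
$z = -125$ ($z = \left(-5\right) 25 = -125$)
$- 33 M{\left(-5,L{\left(1,4 \right)} \right)} z = - 33 \cdot 1 \left(4 + 1\right) \left(-125\right) = - 33 \cdot 1 \cdot 5 \left(-125\right) = \left(-33\right) 5 \left(-125\right) = \left(-165\right) \left(-125\right) = 20625$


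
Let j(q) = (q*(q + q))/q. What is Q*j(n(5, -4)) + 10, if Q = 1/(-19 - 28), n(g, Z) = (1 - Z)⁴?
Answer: -780/47 ≈ -16.596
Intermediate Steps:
Q = -1/47 (Q = 1/(-47) = -1/47 ≈ -0.021277)
j(q) = 2*q (j(q) = (q*(2*q))/q = (2*q²)/q = 2*q)
Q*j(n(5, -4)) + 10 = -2*(-1 - 4)⁴/47 + 10 = -2*(-5)⁴/47 + 10 = -2*625/47 + 10 = -1/47*1250 + 10 = -1250/47 + 10 = -780/47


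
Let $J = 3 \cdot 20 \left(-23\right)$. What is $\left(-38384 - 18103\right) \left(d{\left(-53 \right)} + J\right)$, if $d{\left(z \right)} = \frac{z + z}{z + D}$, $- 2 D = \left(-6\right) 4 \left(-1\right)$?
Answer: $\frac{5060896278}{65} \approx 7.786 \cdot 10^{7}$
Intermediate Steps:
$D = -12$ ($D = - \frac{\left(-6\right) 4 \left(-1\right)}{2} = - \frac{\left(-24\right) \left(-1\right)}{2} = \left(- \frac{1}{2}\right) 24 = -12$)
$d{\left(z \right)} = \frac{2 z}{-12 + z}$ ($d{\left(z \right)} = \frac{z + z}{z - 12} = \frac{2 z}{-12 + z}$)
$J = -1380$ ($J = 60 \left(-23\right) = -1380$)
$\left(-38384 - 18103\right) \left(d{\left(-53 \right)} + J\right) = \left(-38384 - 18103\right) \left(2 \left(-53\right) \frac{1}{-12 - 53} - 1380\right) = - 56487 \left(2 \left(-53\right) \frac{1}{-65} - 1380\right) = - 56487 \left(2 \left(-53\right) \left(- \frac{1}{65}\right) - 1380\right) = - 56487 \left(\frac{106}{65} - 1380\right) = \left(-56487\right) \left(- \frac{89594}{65}\right) = \frac{5060896278}{65}$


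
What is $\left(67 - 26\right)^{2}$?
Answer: $1681$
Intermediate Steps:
$\left(67 - 26\right)^{2} = 41^{2} = 1681$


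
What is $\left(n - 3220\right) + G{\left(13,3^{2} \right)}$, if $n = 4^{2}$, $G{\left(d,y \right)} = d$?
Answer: $-3191$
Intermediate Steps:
$n = 16$
$\left(n - 3220\right) + G{\left(13,3^{2} \right)} = \left(16 - 3220\right) + 13 = -3204 + 13 = -3191$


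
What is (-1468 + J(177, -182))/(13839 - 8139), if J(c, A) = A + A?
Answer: -458/1425 ≈ -0.32140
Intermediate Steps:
J(c, A) = 2*A
(-1468 + J(177, -182))/(13839 - 8139) = (-1468 + 2*(-182))/(13839 - 8139) = (-1468 - 364)/5700 = -1832*1/5700 = -458/1425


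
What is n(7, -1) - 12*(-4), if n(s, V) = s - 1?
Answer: 54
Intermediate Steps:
n(s, V) = -1 + s
n(7, -1) - 12*(-4) = (-1 + 7) - 12*(-4) = 6 + 48 = 54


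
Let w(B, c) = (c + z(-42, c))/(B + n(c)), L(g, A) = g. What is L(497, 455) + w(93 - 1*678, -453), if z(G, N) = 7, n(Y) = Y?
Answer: 258166/519 ≈ 497.43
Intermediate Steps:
w(B, c) = (7 + c)/(B + c) (w(B, c) = (c + 7)/(B + c) = (7 + c)/(B + c))
L(497, 455) + w(93 - 1*678, -453) = 497 + (7 - 453)/((93 - 1*678) - 453) = 497 - 446/((93 - 678) - 453) = 497 - 446/(-585 - 453) = 497 - 446/(-1038) = 497 - 1/1038*(-446) = 497 + 223/519 = 258166/519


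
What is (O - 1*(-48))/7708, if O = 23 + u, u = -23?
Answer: 12/1927 ≈ 0.0062273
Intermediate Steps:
O = 0 (O = 23 - 23 = 0)
(O - 1*(-48))/7708 = (0 - 1*(-48))/7708 = (0 + 48)*(1/7708) = 48*(1/7708) = 12/1927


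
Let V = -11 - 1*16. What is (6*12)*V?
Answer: -1944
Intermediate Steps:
V = -27 (V = -11 - 16 = -27)
(6*12)*V = (6*12)*(-27) = 72*(-27) = -1944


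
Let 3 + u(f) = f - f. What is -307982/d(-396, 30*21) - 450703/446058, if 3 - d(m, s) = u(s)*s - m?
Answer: -46017512449/222582942 ≈ -206.74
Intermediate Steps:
u(f) = -3 (u(f) = -3 + (f - f) = -3 + 0 = -3)
d(m, s) = 3 + m + 3*s (d(m, s) = 3 - (-3*s - m) = 3 - (-m - 3*s) = 3 + (m + 3*s) = 3 + m + 3*s)
-307982/d(-396, 30*21) - 450703/446058 = -307982/(3 - 396 + 3*(30*21)) - 450703/446058 = -307982/(3 - 396 + 3*630) - 450703*1/446058 = -307982/(3 - 396 + 1890) - 450703/446058 = -307982/1497 - 450703/446058 = -46017512449/222582942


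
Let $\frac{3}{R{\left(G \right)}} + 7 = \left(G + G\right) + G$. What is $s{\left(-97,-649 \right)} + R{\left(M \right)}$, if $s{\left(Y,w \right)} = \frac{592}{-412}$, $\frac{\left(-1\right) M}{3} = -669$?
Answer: $- \frac{889763}{619442} \approx -1.4364$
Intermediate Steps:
$M = 2007$ ($M = \left(-3\right) \left(-669\right) = 2007$)
$R{\left(G \right)} = \frac{3}{-7 + 3 G}$ ($R{\left(G \right)} = \frac{3}{-7 + \left(\left(G + G\right) + G\right)} = \frac{3}{-7 + \left(2 G + G\right)} = \frac{3}{-7 + 3 G}$)
$s{\left(Y,w \right)} = - \frac{148}{103}$ ($s{\left(Y,w \right)} = 592 \left(- \frac{1}{412}\right) = - \frac{148}{103}$)
$s{\left(-97,-649 \right)} + R{\left(M \right)} = - \frac{148}{103} + \frac{3}{-7 + 3 \cdot 2007} = - \frac{148}{103} + \frac{3}{-7 + 6021} = - \frac{148}{103} + \frac{3}{6014} = - \frac{889763}{619442}$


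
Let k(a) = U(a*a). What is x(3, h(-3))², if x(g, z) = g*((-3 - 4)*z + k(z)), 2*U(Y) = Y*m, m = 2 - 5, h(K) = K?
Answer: 2025/4 ≈ 506.25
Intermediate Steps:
m = -3
U(Y) = -3*Y/2 (U(Y) = (Y*(-3))/2 = (-3*Y)/2 = -3*Y/2)
k(a) = -3*a²/2 (k(a) = -3*a*a/2 = -3*a²/2)
x(g, z) = g*(-7*z - 3*z²/2) (x(g, z) = g*((-3 - 4)*z - 3*z²/2) = g*(-7*z - 3*z²/2))
x(3, h(-3))² = ((½)*3*(-3)*(-14 - 3*(-3)))² = ((½)*3*(-3)*(-14 + 9))² = ((½)*3*(-3)*(-5))² = (45/2)² = 2025/4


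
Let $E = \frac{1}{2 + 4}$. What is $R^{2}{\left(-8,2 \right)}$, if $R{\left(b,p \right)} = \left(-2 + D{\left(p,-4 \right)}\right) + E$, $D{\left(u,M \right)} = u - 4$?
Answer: $\frac{529}{36} \approx 14.694$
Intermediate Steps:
$D{\left(u,M \right)} = -4 + u$ ($D{\left(u,M \right)} = u - 4 = -4 + u$)
$E = \frac{1}{6} \approx 0.16667$
$R{\left(b,p \right)} = - \frac{35}{6} + p$ ($R{\left(b,p \right)} = \left(-2 + \left(-4 + p\right)\right) + \frac{1}{6} = \left(-6 + p\right) + \frac{1}{6} = - \frac{35}{6} + p$)
$R^{2}{\left(-8,2 \right)} = \left(- \frac{35}{6} + 2\right)^{2} = \left(- \frac{23}{6}\right)^{2} = \frac{529}{36}$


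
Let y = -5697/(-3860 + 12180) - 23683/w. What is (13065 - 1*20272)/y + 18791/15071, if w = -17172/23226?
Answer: 5873099167843903/5747592945390583 ≈ 1.0218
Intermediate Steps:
w = -2862/3871 (w = -17172*1/23226 = -2862/3871 ≈ -0.73934)
y = 381367722473/11905920 (y = -5697/(-3860 + 12180) - 23683/(-2862/3871) = -5697/8320 - 23683*(-3871/2862) = -5697*1/8320 + 91676893/2862 = -5697/8320 + 91676893/2862 = 381367722473/11905920 ≈ 32032.)
(13065 - 1*20272)/y + 18791/15071 = (13065 - 1*20272)/(381367722473/11905920) + 18791/15071 = (13065 - 20272)*(11905920/381367722473) + 18791*(1/15071) = -7207*11905920/381367722473 + 18791/15071 = -85805965440/381367722473 + 18791/15071 = 5873099167843903/5747592945390583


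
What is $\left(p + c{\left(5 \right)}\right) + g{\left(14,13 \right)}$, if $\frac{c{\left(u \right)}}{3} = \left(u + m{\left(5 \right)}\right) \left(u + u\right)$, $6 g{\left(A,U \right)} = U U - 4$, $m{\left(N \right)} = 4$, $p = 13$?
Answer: $\frac{621}{2} \approx 310.5$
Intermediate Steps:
$g{\left(A,U \right)} = - \frac{2}{3} + \frac{U^{2}}{6}$ ($g{\left(A,U \right)} = \frac{U U - 4}{6} = \frac{U^{2} - 4}{6} = \frac{-4 + U^{2}}{6} = - \frac{2}{3} + \frac{U^{2}}{6}$)
$c{\left(u \right)} = 6 u \left(4 + u\right)$ ($c{\left(u \right)} = 3 \left(u + 4\right) \left(u + u\right) = 3 \left(4 + u\right) 2 u = 3 \cdot 2 u \left(4 + u\right) = 6 u \left(4 + u\right)$)
$\left(p + c{\left(5 \right)}\right) + g{\left(14,13 \right)} = \left(13 + 6 \cdot 5 \left(4 + 5\right)\right) - \left(\frac{2}{3} - \frac{13^{2}}{6}\right) = \left(13 + 6 \cdot 5 \cdot 9\right) + \left(- \frac{2}{3} + \frac{1}{6} \cdot 169\right) = \left(13 + 270\right) + \left(- \frac{2}{3} + \frac{169}{6}\right) = 283 + \frac{55}{2} = \frac{621}{2}$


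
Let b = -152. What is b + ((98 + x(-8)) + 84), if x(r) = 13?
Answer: 43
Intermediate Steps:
b + ((98 + x(-8)) + 84) = -152 + ((98 + 13) + 84) = -152 + (111 + 84) = -152 + 195 = 43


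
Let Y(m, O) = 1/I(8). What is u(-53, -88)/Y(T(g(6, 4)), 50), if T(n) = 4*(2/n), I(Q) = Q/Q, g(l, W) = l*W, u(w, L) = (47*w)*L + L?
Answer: 219120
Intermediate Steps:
u(w, L) = L + 47*L*w (u(w, L) = 47*L*w + L = L + 47*L*w)
g(l, W) = W*l
I(Q) = 1
T(n) = 8/n
Y(m, O) = 1 (Y(m, O) = 1/1 = 1)
u(-53, -88)/Y(T(g(6, 4)), 50) = -88*(1 + 47*(-53))/1 = -88*(1 - 2491)*1 = -88*(-2490)*1 = 219120*1 = 219120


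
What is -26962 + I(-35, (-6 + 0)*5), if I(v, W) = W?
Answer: -26992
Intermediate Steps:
-26962 + I(-35, (-6 + 0)*5) = -26962 + (-6 + 0)*5 = -26962 - 6*5 = -26962 - 30 = -26992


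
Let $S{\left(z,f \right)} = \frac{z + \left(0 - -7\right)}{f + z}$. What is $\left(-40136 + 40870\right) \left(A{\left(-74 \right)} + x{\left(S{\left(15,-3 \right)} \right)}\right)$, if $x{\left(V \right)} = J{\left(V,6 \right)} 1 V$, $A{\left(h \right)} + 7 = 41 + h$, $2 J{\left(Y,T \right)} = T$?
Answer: $-25323$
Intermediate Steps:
$J{\left(Y,T \right)} = \frac{T}{2}$
$S{\left(z,f \right)} = \frac{7 + z}{f + z}$ ($S{\left(z,f \right)} = \frac{z + \left(0 + 7\right)}{f + z} = \frac{z + 7}{f + z} = \frac{7 + z}{f + z}$)
$A{\left(h \right)} = 34 + h$ ($A{\left(h \right)} = -7 + \left(41 + h\right) = 34 + h$)
$x{\left(V \right)} = 3 V$ ($x{\left(V \right)} = \frac{1}{2} \cdot 6 \cdot 1 V = 3 \cdot 1 V = 3 V$)
$\left(-40136 + 40870\right) \left(A{\left(-74 \right)} + x{\left(S{\left(15,-3 \right)} \right)}\right) = \left(-40136 + 40870\right) \left(\left(34 - 74\right) + 3 \frac{7 + 15}{-3 + 15}\right) = 734 \left(-40 + 3 \cdot \frac{1}{12} \cdot 22\right) = 734 \left(-40 + 3 \cdot \frac{11}{6}\right) = 734 \left(-40 + \frac{11}{2}\right) = 734 \left(- \frac{69}{2}\right) = -25323$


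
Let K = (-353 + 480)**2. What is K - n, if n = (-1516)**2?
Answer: -2282127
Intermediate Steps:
n = 2298256
K = 16129 (K = 127**2 = 16129)
K - n = 16129 - 1*2298256 = 16129 - 2298256 = -2282127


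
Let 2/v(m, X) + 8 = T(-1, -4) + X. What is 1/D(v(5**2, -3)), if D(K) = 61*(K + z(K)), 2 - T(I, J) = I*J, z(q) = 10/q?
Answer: -13/51667 ≈ -0.00025161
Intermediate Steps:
T(I, J) = 2 - I*J
v(m, X) = 2/(-10 + X) (v(m, X) = 2/(-8 + ((2 - 1*(-1)*(-4)) + X)) = 2/(-8 + ((2 - 4) + X)) = 2/(-8 + (-2 + X)) = 2/(-10 + X))
D(K) = 61*K + 610/K (D(K) = 61*(K + 10/K) = 61*K + 610/K)
1/D(v(5**2, -3)) = 1/(61*(2/(-10 - 3)) + 610/((2/(-10 - 3)))) = 1/(61*(2/(-13)) + 610/((2/(-13)))) = 1/(61*(2*(-1/13)) + 610/((2*(-1/13)))) = 1/(61*(-2/13) + 610/(-2/13)) = 1/(-122/13 + 610*(-13/2)) = 1/(-122/13 - 3965) = 1/(-51667/13) = -13/51667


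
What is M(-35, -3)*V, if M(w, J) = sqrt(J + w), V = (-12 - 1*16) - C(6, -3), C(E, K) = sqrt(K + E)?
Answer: I*sqrt(38)*(-28 - sqrt(3)) ≈ -183.28*I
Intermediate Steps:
C(E, K) = sqrt(E + K)
V = -28 - sqrt(3) (V = (-12 - 1*16) - sqrt(6 - 3) = (-12 - 16) - sqrt(3) = -28 - sqrt(3) ≈ -29.732)
M(-35, -3)*V = sqrt(-3 - 35)*(-28 - sqrt(3)) = sqrt(-38)*(-28 - sqrt(3)) = (I*sqrt(38))*(-28 - sqrt(3)) = I*sqrt(38)*(-28 - sqrt(3))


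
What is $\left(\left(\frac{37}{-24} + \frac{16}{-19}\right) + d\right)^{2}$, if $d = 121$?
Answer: $\frac{2925619921}{207936} \approx 14070.0$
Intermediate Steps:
$\left(\left(\frac{37}{-24} + \frac{16}{-19}\right) + d\right)^{2} = \left(\left(\frac{37}{-24} + \frac{16}{-19}\right) + 121\right)^{2} = \left(\left(37 \left(- \frac{1}{24}\right) + 16 \left(- \frac{1}{19}\right)\right) + 121\right)^{2} = \left(\left(- \frac{37}{24} - \frac{16}{19}\right) + 121\right)^{2} = \left(- \frac{1087}{456} + 121\right)^{2} = \left(\frac{54089}{456}\right)^{2} = \frac{2925619921}{207936}$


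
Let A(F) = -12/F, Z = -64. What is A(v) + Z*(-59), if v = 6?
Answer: 3774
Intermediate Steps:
A(v) + Z*(-59) = -12/6 - 64*(-59) = -12*⅙ + 3776 = -2 + 3776 = 3774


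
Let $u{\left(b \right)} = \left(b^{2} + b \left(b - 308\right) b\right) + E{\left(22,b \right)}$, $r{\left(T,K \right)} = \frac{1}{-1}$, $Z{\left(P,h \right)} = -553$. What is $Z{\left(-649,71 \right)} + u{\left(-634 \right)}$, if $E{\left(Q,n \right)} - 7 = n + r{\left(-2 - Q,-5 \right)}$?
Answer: $-378241777$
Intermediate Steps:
$r{\left(T,K \right)} = -1$
$E{\left(Q,n \right)} = 6 + n$ ($E{\left(Q,n \right)} = 7 + \left(n - 1\right) = 7 + \left(-1 + n\right) = 6 + n$)
$u{\left(b \right)} = 6 + b + b^{2} + b^{2} \left(-308 + b\right)$ ($u{\left(b \right)} = \left(b^{2} + b \left(b - 308\right) b\right) + \left(6 + b\right) = \left(b^{2} + b \left(-308 + b\right) b\right) + \left(6 + b\right) = \left(b^{2} + b^{2} \left(-308 + b\right)\right) + \left(6 + b\right) = 6 + b + b^{2} + b^{2} \left(-308 + b\right)$)
$Z{\left(-649,71 \right)} + u{\left(-634 \right)} = -553 + \left(6 - 634 + \left(-634\right)^{3} - 307 \left(-634\right)^{2}\right) = -553 - 378241224 = -378241777$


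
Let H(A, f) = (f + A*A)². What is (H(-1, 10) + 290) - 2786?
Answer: -2375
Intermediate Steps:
H(A, f) = (f + A²)²
(H(-1, 10) + 290) - 2786 = ((10 + (-1)²)² + 290) - 2786 = ((10 + 1)² + 290) - 2786 = (11² + 290) - 2786 = (121 + 290) - 2786 = 411 - 2786 = -2375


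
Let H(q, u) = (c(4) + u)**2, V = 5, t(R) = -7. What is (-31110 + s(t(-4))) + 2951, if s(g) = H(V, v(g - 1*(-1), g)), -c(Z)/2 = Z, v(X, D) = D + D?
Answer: -27675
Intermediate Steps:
v(X, D) = 2*D
c(Z) = -2*Z
H(q, u) = (-8 + u)**2 (H(q, u) = (-2*4 + u)**2 = (-8 + u)**2)
s(g) = (-8 + 2*g)**2
(-31110 + s(t(-4))) + 2951 = (-31110 + 4*(-4 - 7)**2) + 2951 = (-31110 + 4*(-11)**2) + 2951 = (-31110 + 4*121) + 2951 = (-31110 + 484) + 2951 = -30626 + 2951 = -27675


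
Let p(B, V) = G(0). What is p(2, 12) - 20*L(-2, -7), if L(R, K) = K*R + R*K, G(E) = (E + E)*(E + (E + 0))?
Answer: -560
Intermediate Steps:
G(E) = 4*E² (G(E) = (2*E)*(E + E) = (2*E)*(2*E) = 4*E²)
L(R, K) = 2*K*R (L(R, K) = K*R + K*R = 2*K*R)
p(B, V) = 0 (p(B, V) = 4*0² = 4*0 = 0)
p(2, 12) - 20*L(-2, -7) = 0 - 40*(-7)*(-2) = 0 - 20*28 = 0 - 560 = -560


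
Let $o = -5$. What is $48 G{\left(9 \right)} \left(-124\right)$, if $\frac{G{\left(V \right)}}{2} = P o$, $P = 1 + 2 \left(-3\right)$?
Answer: $-297600$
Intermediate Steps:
$P = -5$ ($P = 1 - 6 = -5$)
$G{\left(V \right)} = 50$ ($G{\left(V \right)} = 2 \left(\left(-5\right) \left(-5\right)\right) = 2 \cdot 25 = 50$)
$48 G{\left(9 \right)} \left(-124\right) = 48 \cdot 50 \left(-124\right) = 2400 \left(-124\right) = -297600$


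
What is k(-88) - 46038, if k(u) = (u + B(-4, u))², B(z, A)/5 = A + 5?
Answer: 206971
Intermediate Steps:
B(z, A) = 25 + 5*A (B(z, A) = 5*(A + 5) = 5*(5 + A) = 25 + 5*A)
k(u) = (25 + 6*u)² (k(u) = (u + (25 + 5*u))² = (25 + 6*u)²)
k(-88) - 46038 = (25 + 6*(-88))² - 46038 = (25 - 528)² - 46038 = (-503)² - 46038 = 253009 - 46038 = 206971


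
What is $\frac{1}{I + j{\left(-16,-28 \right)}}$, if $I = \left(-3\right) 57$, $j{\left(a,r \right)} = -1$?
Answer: $- \frac{1}{172} \approx -0.005814$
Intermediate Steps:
$I = -171$
$\frac{1}{I + j{\left(-16,-28 \right)}} = \frac{1}{-171 - 1} = \frac{1}{-172} = - \frac{1}{172}$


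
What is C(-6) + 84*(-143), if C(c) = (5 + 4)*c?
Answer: -12066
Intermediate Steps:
C(c) = 9*c
C(-6) + 84*(-143) = 9*(-6) + 84*(-143) = -54 - 12012 = -12066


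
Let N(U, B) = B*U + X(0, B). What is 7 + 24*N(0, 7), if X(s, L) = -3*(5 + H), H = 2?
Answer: -497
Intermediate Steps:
X(s, L) = -21 (X(s, L) = -3*(5 + 2) = -3*7 = -21)
N(U, B) = -21 + B*U (N(U, B) = B*U - 21 = -21 + B*U)
7 + 24*N(0, 7) = 7 + 24*(-21 + 7*0) = 7 + 24*(-21 + 0) = 7 + 24*(-21) = 7 - 504 = -497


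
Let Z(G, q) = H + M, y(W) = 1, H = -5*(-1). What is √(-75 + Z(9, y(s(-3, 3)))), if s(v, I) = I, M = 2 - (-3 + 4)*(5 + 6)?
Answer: I*√79 ≈ 8.8882*I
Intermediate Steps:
M = -9 (M = 2 - 11 = -9)
H = 5
Z(G, q) = -4 (Z(G, q) = 5 - 9 = -4)
√(-75 + Z(9, y(s(-3, 3)))) = √(-75 - 4) = √(-79) = I*√79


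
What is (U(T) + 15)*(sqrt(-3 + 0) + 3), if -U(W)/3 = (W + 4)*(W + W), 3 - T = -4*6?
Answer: -15021 - 5007*I*sqrt(3) ≈ -15021.0 - 8672.4*I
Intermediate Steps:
T = 27 (T = 3 - (-4)*6 = 3 - 1*(-24) = 3 + 24 = 27)
U(W) = -6*W*(4 + W) (U(W) = -3*(W + 4)*(W + W) = -3*(4 + W)*2*W = -6*W*(4 + W))
(U(T) + 15)*(sqrt(-3 + 0) + 3) = (-6*27*(4 + 27) + 15)*(sqrt(-3 + 0) + 3) = (-6*27*31 + 15)*(sqrt(-3) + 3) = (-5022 + 15)*(I*sqrt(3) + 3) = -5007*(3 + I*sqrt(3)) = -15021 - 5007*I*sqrt(3)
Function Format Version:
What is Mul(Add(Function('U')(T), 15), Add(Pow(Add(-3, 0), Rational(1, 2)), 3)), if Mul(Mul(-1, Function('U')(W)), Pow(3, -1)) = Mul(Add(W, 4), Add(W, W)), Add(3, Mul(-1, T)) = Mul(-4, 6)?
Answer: Add(-15021, Mul(-5007, I, Pow(3, Rational(1, 2)))) ≈ Add(-15021., Mul(-8672.4, I))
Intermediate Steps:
T = 27 (T = Add(3, Mul(-1, Mul(-4, 6))) = Add(3, Mul(-1, -24)) = Add(3, 24) = 27)
Function('U')(W) = Mul(-6, W, Add(4, W)) (Function('U')(W) = Mul(-3, Mul(Add(W, 4), Add(W, W))) = Mul(-3, Mul(Add(4, W), Mul(2, W))) = Mul(-3, Mul(2, W, Add(4, W))) = Mul(-6, W, Add(4, W)))
Mul(Add(Function('U')(T), 15), Add(Pow(Add(-3, 0), Rational(1, 2)), 3)) = Mul(Add(Mul(-6, 27, Add(4, 27)), 15), Add(Pow(Add(-3, 0), Rational(1, 2)), 3)) = Mul(Add(Mul(-6, 27, 31), 15), Add(Pow(-3, Rational(1, 2)), 3)) = Mul(Add(-5022, 15), Add(Mul(I, Pow(3, Rational(1, 2))), 3)) = Mul(-5007, Add(3, Mul(I, Pow(3, Rational(1, 2))))) = Add(-15021, Mul(-5007, I, Pow(3, Rational(1, 2))))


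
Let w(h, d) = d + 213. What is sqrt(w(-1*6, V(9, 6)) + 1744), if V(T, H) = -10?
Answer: sqrt(1947) ≈ 44.125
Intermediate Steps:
w(h, d) = 213 + d
sqrt(w(-1*6, V(9, 6)) + 1744) = sqrt((213 - 10) + 1744) = sqrt(203 + 1744) = sqrt(1947)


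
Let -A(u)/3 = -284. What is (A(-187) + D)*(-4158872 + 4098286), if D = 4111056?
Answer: -249124058088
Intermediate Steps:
A(u) = 852 (A(u) = -3*(-284) = 852)
(A(-187) + D)*(-4158872 + 4098286) = (852 + 4111056)*(-4158872 + 4098286) = 4111908*(-60586) = -249124058088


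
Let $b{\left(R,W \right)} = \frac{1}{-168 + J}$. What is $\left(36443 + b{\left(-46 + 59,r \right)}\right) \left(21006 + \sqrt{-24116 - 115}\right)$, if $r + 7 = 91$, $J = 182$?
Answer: $\frac{5358662109}{7} + \frac{510203 i \sqrt{24231}}{14} \approx 7.6552 \cdot 10^{8} + 5.6728 \cdot 10^{6} i$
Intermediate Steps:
$r = 84$ ($r = -7 + 91 = 84$)
$b{\left(R,W \right)} = \frac{1}{14}$ ($b{\left(R,W \right)} = \frac{1}{-168 + 182} = \frac{1}{14}$)
$\left(36443 + b{\left(-46 + 59,r \right)}\right) \left(21006 + \sqrt{-24116 - 115}\right) = \left(36443 + \frac{1}{14}\right) \left(21006 + \sqrt{-24116 - 115}\right) = \frac{510203 \left(21006 + \sqrt{-24231}\right)}{14} = \frac{510203 \left(21006 + i \sqrt{24231}\right)}{14} = \frac{5358662109}{7} + \frac{510203 i \sqrt{24231}}{14}$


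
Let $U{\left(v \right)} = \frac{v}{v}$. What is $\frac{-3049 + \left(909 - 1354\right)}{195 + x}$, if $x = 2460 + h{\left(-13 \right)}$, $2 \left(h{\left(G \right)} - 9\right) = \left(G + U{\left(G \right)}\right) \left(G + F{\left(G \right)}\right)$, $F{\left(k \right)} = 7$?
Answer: $- \frac{1747}{1350} \approx -1.2941$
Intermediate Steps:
$U{\left(v \right)} = 1$
$h{\left(G \right)} = 9 + \frac{\left(1 + G\right) \left(7 + G\right)}{2}$ ($h{\left(G \right)} = 9 + \frac{\left(G + 1\right) \left(G + 7\right)}{2} = 9 + \frac{\left(1 + G\right) \left(7 + G\right)}{2}$)
$x = 2505$ ($x = 2460 + \left(\frac{25}{2} + \frac{\left(-13\right)^{2}}{2} + 4 \left(-13\right)\right) = 2460 + \left(\frac{25}{2} + \frac{1}{2} \cdot 169 - 52\right) = 2460 + \left(\frac{25}{2} + \frac{169}{2} - 52\right) = 2460 + 45 = 2505$)
$\frac{-3049 + \left(909 - 1354\right)}{195 + x} = \frac{-3049 + \left(909 - 1354\right)}{195 + 2505} = \frac{-3049 - 445}{2700} = \left(-3494\right) \frac{1}{2700} = - \frac{1747}{1350}$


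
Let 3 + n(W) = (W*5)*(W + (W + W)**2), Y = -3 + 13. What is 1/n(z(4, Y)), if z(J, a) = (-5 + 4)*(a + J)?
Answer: -1/53903 ≈ -1.8552e-5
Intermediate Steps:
Y = 10
z(J, a) = -J - a (z(J, a) = -(J + a) = -J - a)
n(W) = -3 + 5*W*(W + 4*W**2) (n(W) = -3 + (W*5)*(W + (W + W)**2) = -3 + (5*W)*(W + (2*W)**2) = -3 + (5*W)*(W + 4*W**2) = -3 + 5*W*(W + 4*W**2))
1/n(z(4, Y)) = 1/(-3 + 5*(-1*4 - 1*10)**2 + 20*(-1*4 - 1*10)**3) = 1/(-3 + 5*(-4 - 10)**2 + 20*(-4 - 10)**3) = 1/(-3 + 5*(-14)**2 + 20*(-14)**3) = 1/(-3 + 5*196 + 20*(-2744)) = 1/(-3 + 980 - 54880) = 1/(-53903) = -1/53903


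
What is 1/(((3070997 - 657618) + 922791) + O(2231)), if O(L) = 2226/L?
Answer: 2231/7442997496 ≈ 2.9974e-7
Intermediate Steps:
1/(((3070997 - 657618) + 922791) + O(2231)) = 1/(((3070997 - 657618) + 922791) + 2226/2231) = 1/((2413379 + 922791) + 2226*(1/2231)) = 1/(3336170 + 2226/2231) = 1/(7442997496/2231) = 2231/7442997496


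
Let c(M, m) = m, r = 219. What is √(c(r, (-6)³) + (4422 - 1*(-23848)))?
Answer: 13*√166 ≈ 167.49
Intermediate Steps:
√(c(r, (-6)³) + (4422 - 1*(-23848))) = √((-6)³ + (4422 - 1*(-23848))) = √(-216 + (4422 + 23848)) = √(-216 + 28270) = √28054 = 13*√166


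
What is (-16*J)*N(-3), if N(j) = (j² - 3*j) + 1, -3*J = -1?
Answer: -304/3 ≈ -101.33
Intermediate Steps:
J = ⅓ (J = -⅓*(-1) = ⅓ ≈ 0.33333)
N(j) = 1 + j² - 3*j
(-16*J)*N(-3) = (-16*⅓)*(1 + (-3)² - 3*(-3)) = -16*(1 + 9 + 9)/3 = -16/3*19 = -304/3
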